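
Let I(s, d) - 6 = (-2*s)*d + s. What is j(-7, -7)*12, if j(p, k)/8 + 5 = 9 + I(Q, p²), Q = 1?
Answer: -8352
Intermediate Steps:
I(s, d) = 6 + s - 2*d*s (I(s, d) = 6 + ((-2*s)*d + s) = 6 + (-2*d*s + s) = 6 + (s - 2*d*s) = 6 + s - 2*d*s)
j(p, k) = 88 - 16*p² (j(p, k) = -40 + 8*(9 + (6 + 1 - 2*p²*1)) = -40 + 8*(9 + (6 + 1 - 2*p²)) = -40 + 8*(9 + (7 - 2*p²)) = -40 + 8*(16 - 2*p²) = -40 + (128 - 16*p²) = 88 - 16*p²)
j(-7, -7)*12 = (88 - 16*(-7)²)*12 = (88 - 16*49)*12 = (88 - 784)*12 = -696*12 = -8352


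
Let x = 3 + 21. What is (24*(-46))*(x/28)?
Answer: -6624/7 ≈ -946.29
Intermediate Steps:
x = 24
(24*(-46))*(x/28) = (24*(-46))*(24/28) = -26496/28 = -1104*6/7 = -6624/7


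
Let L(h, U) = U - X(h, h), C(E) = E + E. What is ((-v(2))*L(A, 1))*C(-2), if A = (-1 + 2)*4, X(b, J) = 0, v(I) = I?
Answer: 8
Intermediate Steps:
C(E) = 2*E
A = 4 (A = 1*4 = 4)
L(h, U) = U (L(h, U) = U - 1*0 = U + 0 = U)
((-v(2))*L(A, 1))*C(-2) = (-1*2*1)*(2*(-2)) = -2*1*(-4) = -2*(-4) = 8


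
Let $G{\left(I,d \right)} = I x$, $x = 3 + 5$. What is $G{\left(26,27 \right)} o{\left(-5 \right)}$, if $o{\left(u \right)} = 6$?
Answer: $1248$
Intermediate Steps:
$x = 8$
$G{\left(I,d \right)} = 8 I$ ($G{\left(I,d \right)} = I 8 = 8 I$)
$G{\left(26,27 \right)} o{\left(-5 \right)} = 8 \cdot 26 \cdot 6 = 208 \cdot 6 = 1248$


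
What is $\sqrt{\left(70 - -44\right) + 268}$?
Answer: $\sqrt{382} \approx 19.545$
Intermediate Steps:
$\sqrt{\left(70 - -44\right) + 268} = \sqrt{\left(70 + 44\right) + 268} = \sqrt{114 + 268} = \sqrt{382}$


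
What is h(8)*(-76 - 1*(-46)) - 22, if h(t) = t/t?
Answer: -52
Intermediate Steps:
h(t) = 1
h(8)*(-76 - 1*(-46)) - 22 = 1*(-76 - 1*(-46)) - 22 = 1*(-76 + 46) - 22 = 1*(-30) - 22 = -30 - 22 = -52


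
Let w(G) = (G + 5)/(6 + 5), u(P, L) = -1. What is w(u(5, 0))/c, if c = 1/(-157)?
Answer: -628/11 ≈ -57.091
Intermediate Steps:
w(G) = 5/11 + G/11 (w(G) = (5 + G)/11 = (5 + G)*(1/11) = 5/11 + G/11)
c = -1/157 ≈ -0.0063694
w(u(5, 0))/c = (5/11 + (1/11)*(-1))/(-1/157) = (5/11 - 1/11)*(-157) = (4/11)*(-157) = -628/11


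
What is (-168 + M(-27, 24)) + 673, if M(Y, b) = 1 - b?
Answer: 482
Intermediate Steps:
(-168 + M(-27, 24)) + 673 = (-168 + (1 - 1*24)) + 673 = (-168 + (1 - 24)) + 673 = (-168 - 23) + 673 = -191 + 673 = 482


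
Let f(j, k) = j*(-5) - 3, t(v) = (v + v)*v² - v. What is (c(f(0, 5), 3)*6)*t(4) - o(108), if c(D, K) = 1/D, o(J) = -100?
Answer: -148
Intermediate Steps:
t(v) = -v + 2*v³ (t(v) = (2*v)*v² - v = 2*v³ - v = -v + 2*v³)
f(j, k) = -3 - 5*j (f(j, k) = -5*j - 3 = -3 - 5*j)
(c(f(0, 5), 3)*6)*t(4) - o(108) = (6/(-3 - 5*0))*(-1*4 + 2*4³) - 1*(-100) = (6/(-3 + 0))*(-4 + 2*64) + 100 = (6/(-3))*(-4 + 128) + 100 = -⅓*6*124 + 100 = -2*124 + 100 = -248 + 100 = -148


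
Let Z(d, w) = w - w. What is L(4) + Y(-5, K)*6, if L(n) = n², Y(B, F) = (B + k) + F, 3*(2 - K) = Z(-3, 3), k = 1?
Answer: 4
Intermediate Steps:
Z(d, w) = 0
K = 2 (K = 2 - ⅓*0 = 2 + 0 = 2)
Y(B, F) = 1 + B + F (Y(B, F) = (B + 1) + F = (1 + B) + F = 1 + B + F)
L(4) + Y(-5, K)*6 = 4² + (1 - 5 + 2)*6 = 16 - 2*6 = 16 - 12 = 4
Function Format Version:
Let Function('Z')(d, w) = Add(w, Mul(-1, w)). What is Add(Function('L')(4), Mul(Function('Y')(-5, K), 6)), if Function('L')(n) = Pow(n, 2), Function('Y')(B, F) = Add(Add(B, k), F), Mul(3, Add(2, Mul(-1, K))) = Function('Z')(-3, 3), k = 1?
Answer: 4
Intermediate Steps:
Function('Z')(d, w) = 0
K = 2 (K = Add(2, Mul(Rational(-1, 3), 0)) = Add(2, 0) = 2)
Function('Y')(B, F) = Add(1, B, F) (Function('Y')(B, F) = Add(Add(B, 1), F) = Add(Add(1, B), F) = Add(1, B, F))
Add(Function('L')(4), Mul(Function('Y')(-5, K), 6)) = Add(Pow(4, 2), Mul(Add(1, -5, 2), 6)) = Add(16, Mul(-2, 6)) = Add(16, -12) = 4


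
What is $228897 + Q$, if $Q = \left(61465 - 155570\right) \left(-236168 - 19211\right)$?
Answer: $24032669692$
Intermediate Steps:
$Q = 24032440795$ ($Q = \left(-94105\right) \left(-255379\right) = 24032440795$)
$228897 + Q = 228897 + 24032440795 = 24032669692$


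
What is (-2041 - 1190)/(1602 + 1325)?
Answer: -3231/2927 ≈ -1.1039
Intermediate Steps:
(-2041 - 1190)/(1602 + 1325) = -3231/2927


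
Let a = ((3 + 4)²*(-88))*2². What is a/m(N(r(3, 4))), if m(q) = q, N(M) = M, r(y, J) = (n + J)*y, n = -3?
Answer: -17248/3 ≈ -5749.3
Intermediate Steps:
r(y, J) = y*(-3 + J) (r(y, J) = (-3 + J)*y = y*(-3 + J))
a = -17248 (a = (7²*(-88))*4 = (49*(-88))*4 = -4312*4 = -17248)
a/m(N(r(3, 4))) = -17248*1/(3*(-3 + 4)) = -17248/(3*1) = -17248/3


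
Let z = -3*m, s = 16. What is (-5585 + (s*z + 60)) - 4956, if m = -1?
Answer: -10433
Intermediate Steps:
z = 3 (z = -3*(-1) = 3)
(-5585 + (s*z + 60)) - 4956 = (-5585 + (16*3 + 60)) - 4956 = (-5585 + (48 + 60)) - 4956 = (-5585 + 108) - 4956 = -5477 - 4956 = -10433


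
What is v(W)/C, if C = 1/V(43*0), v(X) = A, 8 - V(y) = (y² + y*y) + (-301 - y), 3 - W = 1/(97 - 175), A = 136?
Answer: 42024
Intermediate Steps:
W = 235/78 (W = 3 - 1/(97 - 175) = 3 - 1/(-78) = 3 - 1*(-1/78) = 3 + 1/78 = 235/78 ≈ 3.0128)
V(y) = 309 + y - 2*y² (V(y) = 8 - ((y² + y*y) + (-301 - y)) = 8 - ((y² + y²) + (-301 - y)) = 8 - (2*y² + (-301 - y)) = 8 - (-301 - y + 2*y²) = 8 + (301 + y - 2*y²) = 309 + y - 2*y²)
v(X) = 136
C = 1/309 (C = 1/(309 + 43*0 - 2*(43*0)²) = 1/(309 + 0 - 2*0²) = 1/(309 + 0 - 2*0) = 1/(309 + 0 + 0) = 1/309 ≈ 0.0032362)
v(W)/C = 136/(1/309) = 136*309 = 42024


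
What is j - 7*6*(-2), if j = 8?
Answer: 92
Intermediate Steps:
j - 7*6*(-2) = 8 - 7*6*(-2) = 8 - 42*(-2) = 8 + 84 = 92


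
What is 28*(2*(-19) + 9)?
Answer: -812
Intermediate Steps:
28*(2*(-19) + 9) = 28*(-38 + 9) = 28*(-29) = -812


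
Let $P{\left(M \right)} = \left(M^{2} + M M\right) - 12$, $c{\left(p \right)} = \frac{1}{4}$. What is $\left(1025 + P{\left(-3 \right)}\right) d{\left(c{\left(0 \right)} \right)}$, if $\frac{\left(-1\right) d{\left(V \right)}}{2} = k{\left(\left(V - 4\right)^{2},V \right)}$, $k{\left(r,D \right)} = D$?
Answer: $- \frac{1031}{2} \approx -515.5$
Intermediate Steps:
$c{\left(p \right)} = \frac{1}{4}$
$d{\left(V \right)} = - 2 V$
$P{\left(M \right)} = -12 + 2 M^{2}$ ($P{\left(M \right)} = \left(M^{2} + M^{2}\right) - 12 = 2 M^{2} - 12 = -12 + 2 M^{2}$)
$\left(1025 + P{\left(-3 \right)}\right) d{\left(c{\left(0 \right)} \right)} = \left(1025 - \left(12 - 2 \left(-3\right)^{2}\right)\right) \left(\left(-2\right) \frac{1}{4}\right) = \left(1025 + \left(-12 + 2 \cdot 9\right)\right) \left(- \frac{1}{2}\right) = \left(1025 + \left(-12 + 18\right)\right) \left(- \frac{1}{2}\right) = \left(1025 + 6\right) \left(- \frac{1}{2}\right) = 1031 \left(- \frac{1}{2}\right) = - \frac{1031}{2}$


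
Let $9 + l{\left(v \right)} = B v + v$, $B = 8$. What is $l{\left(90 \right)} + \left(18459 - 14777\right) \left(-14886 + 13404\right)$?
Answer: $-5455923$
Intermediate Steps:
$l{\left(v \right)} = -9 + 9 v$ ($l{\left(v \right)} = -9 + \left(8 v + v\right) = -9 + 9 v$)
$l{\left(90 \right)} + \left(18459 - 14777\right) \left(-14886 + 13404\right) = \left(-9 + 9 \cdot 90\right) + \left(18459 - 14777\right) \left(-14886 + 13404\right) = \left(-9 + 810\right) + 3682 \left(-1482\right) = 801 - 5456724 = -5455923$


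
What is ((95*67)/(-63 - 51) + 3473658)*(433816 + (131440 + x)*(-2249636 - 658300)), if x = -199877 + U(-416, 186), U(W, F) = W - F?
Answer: 2092095986765533580/3 ≈ 6.9737e+17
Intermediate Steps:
x = -200479 (x = -199877 + (-416 - 1*186) = -199877 + (-416 - 186) = -199877 - 602 = -200479)
((95*67)/(-63 - 51) + 3473658)*(433816 + (131440 + x)*(-2249636 - 658300)) = ((95*67)/(-63 - 51) + 3473658)*(433816 + (131440 - 200479)*(-2249636 - 658300)) = (6365/(-114) + 3473658)*(433816 - 69039*(-2907936)) = (6365*(-1/114) + 3473658)*(433816 + 200760993504) = (-335/6 + 3473658)*200761427320 = (20841613/6)*200761427320 = 2092095986765533580/3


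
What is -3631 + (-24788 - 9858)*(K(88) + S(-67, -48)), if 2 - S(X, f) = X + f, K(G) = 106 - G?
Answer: -4680841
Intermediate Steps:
S(X, f) = 2 - X - f (S(X, f) = 2 - (X + f) = 2 + (-X - f) = 2 - X - f)
-3631 + (-24788 - 9858)*(K(88) + S(-67, -48)) = -3631 + (-24788 - 9858)*((106 - 1*88) + (2 - 1*(-67) - 1*(-48))) = -3631 - 34646*((106 - 88) + (2 + 67 + 48)) = -3631 - 34646*(18 + 117) = -3631 - 34646*135 = -3631 - 4677210 = -4680841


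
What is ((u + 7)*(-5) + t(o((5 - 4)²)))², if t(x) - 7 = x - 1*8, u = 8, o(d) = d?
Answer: 5625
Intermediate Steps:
t(x) = -1 + x (t(x) = 7 + (x - 1*8) = 7 + (x - 8) = 7 + (-8 + x) = -1 + x)
((u + 7)*(-5) + t(o((5 - 4)²)))² = ((8 + 7)*(-5) + (-1 + (5 - 4)²))² = (15*(-5) + (-1 + 1²))² = (-75 + (-1 + 1))² = (-75 + 0)² = (-75)² = 5625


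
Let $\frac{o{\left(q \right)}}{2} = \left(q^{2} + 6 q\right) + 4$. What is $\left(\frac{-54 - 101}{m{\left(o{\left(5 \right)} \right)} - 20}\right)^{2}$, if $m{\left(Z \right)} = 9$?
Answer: $\frac{24025}{121} \approx 198.55$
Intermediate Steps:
$o{\left(q \right)} = 8 + 2 q^{2} + 12 q$ ($o{\left(q \right)} = 2 \left(\left(q^{2} + 6 q\right) + 4\right) = 2 \left(4 + q^{2} + 6 q\right) = 8 + 2 q^{2} + 12 q$)
$\left(\frac{-54 - 101}{m{\left(o{\left(5 \right)} \right)} - 20}\right)^{2} = \left(\frac{-54 - 101}{9 - 20}\right)^{2} = \left(- \frac{155}{-11}\right)^{2} = \left(\left(-155\right) \left(- \frac{1}{11}\right)\right)^{2} = \left(\frac{155}{11}\right)^{2} = \frac{24025}{121}$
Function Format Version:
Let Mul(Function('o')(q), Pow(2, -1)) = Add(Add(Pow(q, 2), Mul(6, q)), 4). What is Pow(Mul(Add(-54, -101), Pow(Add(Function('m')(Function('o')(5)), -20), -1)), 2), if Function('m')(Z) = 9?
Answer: Rational(24025, 121) ≈ 198.55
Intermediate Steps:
Function('o')(q) = Add(8, Mul(2, Pow(q, 2)), Mul(12, q)) (Function('o')(q) = Mul(2, Add(Add(Pow(q, 2), Mul(6, q)), 4)) = Mul(2, Add(4, Pow(q, 2), Mul(6, q))) = Add(8, Mul(2, Pow(q, 2)), Mul(12, q)))
Pow(Mul(Add(-54, -101), Pow(Add(Function('m')(Function('o')(5)), -20), -1)), 2) = Pow(Mul(Add(-54, -101), Pow(Add(9, -20), -1)), 2) = Pow(Mul(-155, Pow(-11, -1)), 2) = Pow(Mul(-155, Rational(-1, 11)), 2) = Pow(Rational(155, 11), 2) = Rational(24025, 121)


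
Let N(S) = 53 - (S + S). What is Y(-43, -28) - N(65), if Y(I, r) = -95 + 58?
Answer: 40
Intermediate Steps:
Y(I, r) = -37
N(S) = 53 - 2*S
Y(-43, -28) - N(65) = -37 - (53 - 2*65) = -37 - (53 - 130) = -37 - 1*(-77) = -37 + 77 = 40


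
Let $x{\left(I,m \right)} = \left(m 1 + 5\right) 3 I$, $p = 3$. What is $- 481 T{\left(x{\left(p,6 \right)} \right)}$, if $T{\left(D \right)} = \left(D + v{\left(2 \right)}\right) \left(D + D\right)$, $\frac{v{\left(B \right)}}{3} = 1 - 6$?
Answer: $-7999992$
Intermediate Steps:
$v{\left(B \right)} = -15$ ($v{\left(B \right)} = 3 \left(1 - 6\right) = 3 \left(-5\right) = -15$)
$x{\left(I,m \right)} = I \left(15 + 3 m\right)$ ($x{\left(I,m \right)} = \left(m + 5\right) 3 I = \left(5 + m\right) 3 I = \left(15 + 3 m\right) I = I \left(15 + 3 m\right)$)
$T{\left(D \right)} = 2 D \left(-15 + D\right)$ ($T{\left(D \right)} = \left(D - 15\right) \left(D + D\right) = \left(-15 + D\right) 2 D = 2 D \left(-15 + D\right)$)
$- 481 T{\left(x{\left(p,6 \right)} \right)} = - 481 \cdot 2 \cdot 3 \cdot 3 \left(5 + 6\right) \left(-15 + 3 \cdot 3 \left(5 + 6\right)\right) = - 481 \cdot 2 \cdot 3 \cdot 3 \cdot 11 \left(-15 + 3 \cdot 3 \cdot 11\right) = - 481 \cdot 2 \cdot 99 \left(-15 + 99\right) = - 481 \cdot 2 \cdot 99 \cdot 84 = \left(-481\right) 16632 = -7999992$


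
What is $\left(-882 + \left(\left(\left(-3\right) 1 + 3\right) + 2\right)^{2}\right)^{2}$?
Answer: $770884$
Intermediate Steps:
$\left(-882 + \left(\left(\left(-3\right) 1 + 3\right) + 2\right)^{2}\right)^{2} = \left(-882 + \left(\left(-3 + 3\right) + 2\right)^{2}\right)^{2} = \left(-882 + \left(0 + 2\right)^{2}\right)^{2} = \left(-882 + 2^{2}\right)^{2} = \left(-882 + 4\right)^{2} = \left(-878\right)^{2} = 770884$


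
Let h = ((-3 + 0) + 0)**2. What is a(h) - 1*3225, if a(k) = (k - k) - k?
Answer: -3234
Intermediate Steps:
h = 9 (h = (-3 + 0)**2 = (-3)**2 = 9)
a(k) = -k (a(k) = 0 - k = -k)
a(h) - 1*3225 = -1*9 - 1*3225 = -9 - 3225 = -3234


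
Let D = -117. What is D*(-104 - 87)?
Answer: 22347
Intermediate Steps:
D*(-104 - 87) = -117*(-104 - 87) = -117*(-191) = 22347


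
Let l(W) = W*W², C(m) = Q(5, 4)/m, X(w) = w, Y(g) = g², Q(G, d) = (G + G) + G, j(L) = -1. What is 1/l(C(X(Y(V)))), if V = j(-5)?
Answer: 1/3375 ≈ 0.00029630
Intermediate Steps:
Q(G, d) = 3*G (Q(G, d) = 2*G + G = 3*G)
V = -1
C(m) = 15/m (C(m) = (3*5)/m = 15/m)
l(W) = W³
1/l(C(X(Y(V)))) = 1/((15/((-1)²))³) = 1/((15/1)³) = 1/((15*1)³) = 1/(15³) = 1/3375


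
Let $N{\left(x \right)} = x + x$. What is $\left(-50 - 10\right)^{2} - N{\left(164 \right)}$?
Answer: $3272$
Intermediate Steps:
$N{\left(x \right)} = 2 x$
$\left(-50 - 10\right)^{2} - N{\left(164 \right)} = \left(-50 - 10\right)^{2} - 2 \cdot 164 = \left(-60\right)^{2} - 328 = 3600 - 328 = 3272$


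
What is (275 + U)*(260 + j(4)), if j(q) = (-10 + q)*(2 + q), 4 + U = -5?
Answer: 59584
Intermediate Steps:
U = -9 (U = -4 - 5 = -9)
(275 + U)*(260 + j(4)) = (275 - 9)*(260 + (-20 + 4² - 8*4)) = 266*(260 + (-20 + 16 - 32)) = 266*(260 - 36) = 266*224 = 59584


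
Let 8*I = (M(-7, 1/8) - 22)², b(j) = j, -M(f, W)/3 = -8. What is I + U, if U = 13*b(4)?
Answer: 105/2 ≈ 52.500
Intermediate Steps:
M(f, W) = 24 (M(f, W) = -3*(-8) = 24)
U = 52 (U = 13*4 = 52)
I = ½ (I = (24 - 22)²/8 = (⅛)*2² = (⅛)*4 = ½ ≈ 0.50000)
I + U = ½ + 52 = 105/2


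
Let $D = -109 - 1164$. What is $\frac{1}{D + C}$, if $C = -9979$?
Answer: $- \frac{1}{11252} \approx -8.8873 \cdot 10^{-5}$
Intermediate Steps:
$D = -1273$ ($D = -109 - 1164 = -1273$)
$\frac{1}{D + C} = \frac{1}{-1273 - 9979} = \frac{1}{-11252} = - \frac{1}{11252}$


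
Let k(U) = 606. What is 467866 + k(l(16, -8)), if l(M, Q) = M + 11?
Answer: 468472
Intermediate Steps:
l(M, Q) = 11 + M
467866 + k(l(16, -8)) = 467866 + 606 = 468472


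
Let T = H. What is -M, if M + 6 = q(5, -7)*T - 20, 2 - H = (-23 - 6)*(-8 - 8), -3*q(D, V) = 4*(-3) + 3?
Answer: 1412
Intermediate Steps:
q(D, V) = 3 (q(D, V) = -(4*(-3) + 3)/3 = -(-12 + 3)/3 = -⅓*(-9) = 3)
H = -462 (H = 2 - (-23 - 6)*(-8 - 8) = 2 - (-29)*(-16) = 2 - 1*464 = 2 - 464 = -462)
T = -462
M = -1412 (M = -6 + (3*(-462) - 20) = -6 + (-1386 - 20) = -6 - 1406 = -1412)
-M = -1*(-1412) = 1412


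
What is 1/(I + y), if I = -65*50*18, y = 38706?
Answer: -1/19794 ≈ -5.0520e-5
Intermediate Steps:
I = -58500 (I = -3250*18 = -58500)
1/(I + y) = 1/(-58500 + 38706) = 1/(-19794) = -1/19794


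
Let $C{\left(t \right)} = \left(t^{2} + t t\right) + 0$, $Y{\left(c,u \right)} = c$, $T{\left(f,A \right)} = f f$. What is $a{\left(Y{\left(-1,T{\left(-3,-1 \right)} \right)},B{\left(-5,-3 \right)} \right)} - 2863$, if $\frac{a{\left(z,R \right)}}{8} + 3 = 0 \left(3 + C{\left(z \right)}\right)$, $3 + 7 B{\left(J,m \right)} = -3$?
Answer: $-2887$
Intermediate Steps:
$T{\left(f,A \right)} = f^{2}$
$B{\left(J,m \right)} = - \frac{6}{7}$ ($B{\left(J,m \right)} = - \frac{3}{7} + \frac{1}{7} \left(-3\right) = - \frac{3}{7} - \frac{3}{7} = - \frac{6}{7}$)
$C{\left(t \right)} = 2 t^{2}$ ($C{\left(t \right)} = \left(t^{2} + t^{2}\right) + 0 = 2 t^{2} + 0 = 2 t^{2}$)
$a{\left(z,R \right)} = -24$ ($a{\left(z,R \right)} = -24 + 8 \cdot 0 \left(3 + 2 z^{2}\right) = -24 + 8 \cdot 0 = -24 + 0 = -24$)
$a{\left(Y{\left(-1,T{\left(-3,-1 \right)} \right)},B{\left(-5,-3 \right)} \right)} - 2863 = -24 - 2863 = -2887$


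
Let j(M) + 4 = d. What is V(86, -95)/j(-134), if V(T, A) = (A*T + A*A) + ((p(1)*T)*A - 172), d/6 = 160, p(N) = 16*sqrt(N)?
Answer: -130037/956 ≈ -136.02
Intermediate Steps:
d = 960 (d = 6*160 = 960)
j(M) = 956 (j(M) = -4 + 960 = 956)
V(T, A) = -172 + A**2 + 17*A*T (V(T, A) = (A*T + A*A) + (((16*sqrt(1))*T)*A - 172) = (A*T + A**2) + (((16*1)*T)*A - 172) = (A**2 + A*T) + ((16*T)*A - 172) = (A**2 + A*T) + (16*A*T - 172) = (A**2 + A*T) + (-172 + 16*A*T) = -172 + A**2 + 17*A*T)
V(86, -95)/j(-134) = (-172 + (-95)**2 + 17*(-95)*86)/956 = (-172 + 9025 - 138890)*(1/956) = -130037*1/956 = -130037/956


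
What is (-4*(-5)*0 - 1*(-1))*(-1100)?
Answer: -1100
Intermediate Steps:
(-4*(-5)*0 - 1*(-1))*(-1100) = (-(-20)*0 + 1)*(-1100) = (-1*0 + 1)*(-1100) = (0 + 1)*(-1100) = 1*(-1100) = -1100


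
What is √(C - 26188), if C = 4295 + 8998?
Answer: I*√12895 ≈ 113.56*I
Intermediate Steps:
C = 13293
√(C - 26188) = √(13293 - 26188) = √(-12895) = I*√12895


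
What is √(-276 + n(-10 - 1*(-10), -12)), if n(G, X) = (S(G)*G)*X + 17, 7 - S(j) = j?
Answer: I*√259 ≈ 16.093*I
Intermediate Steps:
S(j) = 7 - j
n(G, X) = 17 + G*X*(7 - G) (n(G, X) = ((7 - G)*G)*X + 17 = (G*(7 - G))*X + 17 = G*X*(7 - G) + 17 = 17 + G*X*(7 - G))
√(-276 + n(-10 - 1*(-10), -12)) = √(-276 + (17 - 1*(-10 - 1*(-10))*(-12)*(-7 + (-10 - 1*(-10))))) = √(-276 + (17 - 1*(-10 + 10)*(-12)*(-7 + (-10 + 10)))) = √(-276 + (17 - 1*0*(-12)*(-7 + 0))) = √(-276 + (17 - 1*0*(-12)*(-7))) = √(-276 + (17 + 0)) = √(-276 + 17) = √(-259) = I*√259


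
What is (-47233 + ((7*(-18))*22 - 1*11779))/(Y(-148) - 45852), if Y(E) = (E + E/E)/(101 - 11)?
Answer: 1853520/1375609 ≈ 1.3474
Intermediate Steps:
Y(E) = 1/90 + E/90 (Y(E) = (E + 1)/90 = (1 + E)*(1/90) = 1/90 + E/90)
(-47233 + ((7*(-18))*22 - 1*11779))/(Y(-148) - 45852) = (-47233 + ((7*(-18))*22 - 1*11779))/((1/90 + (1/90)*(-148)) - 45852) = (-47233 + (-126*22 - 11779))/((1/90 - 74/45) - 45852) = (-47233 + (-2772 - 11779))/(-49/30 - 45852) = (-47233 - 14551)/(-1375609/30) = -61784*(-30/1375609) = 1853520/1375609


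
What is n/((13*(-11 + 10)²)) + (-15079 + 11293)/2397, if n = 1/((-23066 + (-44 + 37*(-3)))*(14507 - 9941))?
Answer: -1739480373715/1101303342282 ≈ -1.5795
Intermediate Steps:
n = -1/106027086 (n = 1/((-23066 + (-44 - 111))*4566) = 1/((-23066 - 155)*4566) = 1/(-23221*4566) = 1/(-106027086) = -1/106027086 ≈ -9.4315e-9)
n/((13*(-11 + 10)²)) + (-15079 + 11293)/2397 = -1/(13*(-11 + 10)²)/106027086 + (-15079 + 11293)/2397 = -1/(106027086*(13*(-1)²)) - 3786*1/2397 = -1/(106027086*(13*1)) - 1262/799 = -1/106027086/13 - 1262/799 = -1/106027086*1/13 - 1262/799 = -1/1378352118 - 1262/799 = -1739480373715/1101303342282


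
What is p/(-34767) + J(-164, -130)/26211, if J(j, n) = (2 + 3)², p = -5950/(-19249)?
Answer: 5524931375/5847062361471 ≈ 0.00094491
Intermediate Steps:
p = 5950/19249 (p = -5950*(-1/19249) = 5950/19249 ≈ 0.30911)
J(j, n) = 25 (J(j, n) = 5² = 25)
p/(-34767) + J(-164, -130)/26211 = (5950/19249)/(-34767) + 25/26211 = (5950/19249)*(-1/34767) + 25*(1/26211) = -5950/669229983 + 25/26211 = 5524931375/5847062361471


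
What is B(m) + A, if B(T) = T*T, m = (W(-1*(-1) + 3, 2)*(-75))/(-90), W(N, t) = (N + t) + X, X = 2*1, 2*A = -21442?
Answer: -96089/9 ≈ -10677.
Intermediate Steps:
A = -10721 (A = (½)*(-21442) = -10721)
X = 2
W(N, t) = 2 + N + t (W(N, t) = (N + t) + 2 = 2 + N + t)
m = 20/3 (m = ((2 + (-1*(-1) + 3) + 2)*(-75))/(-90) = ((2 + (1 + 3) + 2)*(-75))*(-1/90) = ((2 + 4 + 2)*(-75))*(-1/90) = (8*(-75))*(-1/90) = -600*(-1/90) = 20/3 ≈ 6.6667)
B(T) = T²
B(m) + A = (20/3)² - 10721 = 400/9 - 10721 = -96089/9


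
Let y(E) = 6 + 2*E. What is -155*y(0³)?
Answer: -930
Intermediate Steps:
-155*y(0³) = -155*(6 + 2*0³) = -155*(6 + 2*0) = -155*(6 + 0) = -155*6 = -930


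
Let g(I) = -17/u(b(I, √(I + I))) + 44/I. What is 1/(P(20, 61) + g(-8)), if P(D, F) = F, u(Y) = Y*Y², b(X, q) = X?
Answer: 512/28433 ≈ 0.018007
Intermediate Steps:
u(Y) = Y³
g(I) = -17/I³ + 44/I
1/(P(20, 61) + g(-8)) = 1/(61 + (-17/(-8)³ + 44/(-8))) = 1/(61 + (-17*(-1/512) + 44*(-⅛))) = 1/(61 + (17/512 - 11/2)) = 1/(61 - 2799/512) = 1/(28433/512) = 512/28433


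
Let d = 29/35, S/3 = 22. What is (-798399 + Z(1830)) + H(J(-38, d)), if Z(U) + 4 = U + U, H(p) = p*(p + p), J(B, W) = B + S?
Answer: -793175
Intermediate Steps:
S = 66 (S = 3*22 = 66)
d = 29/35 (d = 29*(1/35) = 29/35 ≈ 0.82857)
J(B, W) = 66 + B (J(B, W) = B + 66 = 66 + B)
H(p) = 2*p**2 (H(p) = p*(2*p) = 2*p**2)
Z(U) = -4 + 2*U (Z(U) = -4 + (U + U) = -4 + 2*U)
(-798399 + Z(1830)) + H(J(-38, d)) = (-798399 + (-4 + 2*1830)) + 2*(66 - 38)**2 = (-798399 + (-4 + 3660)) + 2*28**2 = (-798399 + 3656) + 2*784 = -794743 + 1568 = -793175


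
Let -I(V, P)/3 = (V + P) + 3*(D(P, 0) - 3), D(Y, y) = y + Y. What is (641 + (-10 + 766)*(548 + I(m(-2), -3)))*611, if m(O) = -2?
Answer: 285393823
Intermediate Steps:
D(Y, y) = Y + y
I(V, P) = 27 - 12*P - 3*V (I(V, P) = -3*((V + P) + 3*((P + 0) - 3)) = -3*((P + V) + 3*(P - 3)) = -3*((P + V) + 3*(-3 + P)) = -3*((P + V) + (-9 + 3*P)) = -3*(-9 + V + 4*P) = 27 - 12*P - 3*V)
(641 + (-10 + 766)*(548 + I(m(-2), -3)))*611 = (641 + (-10 + 766)*(548 + (27 - 12*(-3) - 3*(-2))))*611 = (641 + 756*(548 + (27 + 36 + 6)))*611 = (641 + 756*(548 + 69))*611 = (641 + 756*617)*611 = (641 + 466452)*611 = 467093*611 = 285393823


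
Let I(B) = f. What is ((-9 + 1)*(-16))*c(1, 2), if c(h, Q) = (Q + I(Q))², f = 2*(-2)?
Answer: 512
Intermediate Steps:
f = -4
I(B) = -4
c(h, Q) = (-4 + Q)² (c(h, Q) = (Q - 4)² = (-4 + Q)²)
((-9 + 1)*(-16))*c(1, 2) = ((-9 + 1)*(-16))*(-4 + 2)² = -8*(-16)*(-2)² = 128*4 = 512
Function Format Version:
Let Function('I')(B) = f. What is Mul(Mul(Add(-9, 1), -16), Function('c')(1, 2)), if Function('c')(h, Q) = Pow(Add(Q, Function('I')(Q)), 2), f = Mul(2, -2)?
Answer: 512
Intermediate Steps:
f = -4
Function('I')(B) = -4
Function('c')(h, Q) = Pow(Add(-4, Q), 2) (Function('c')(h, Q) = Pow(Add(Q, -4), 2) = Pow(Add(-4, Q), 2))
Mul(Mul(Add(-9, 1), -16), Function('c')(1, 2)) = Mul(Mul(Add(-9, 1), -16), Pow(Add(-4, 2), 2)) = Mul(Mul(-8, -16), Pow(-2, 2)) = Mul(128, 4) = 512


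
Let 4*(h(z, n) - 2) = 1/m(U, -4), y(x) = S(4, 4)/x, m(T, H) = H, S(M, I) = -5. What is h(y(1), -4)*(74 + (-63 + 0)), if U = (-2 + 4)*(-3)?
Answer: 341/16 ≈ 21.313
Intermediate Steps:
U = -6 (U = 2*(-3) = -6)
y(x) = -5/x
h(z, n) = 31/16 (h(z, n) = 2 + (¼)/(-4) = 2 + (¼)*(-¼) = 2 - 1/16 = 31/16)
h(y(1), -4)*(74 + (-63 + 0)) = 31*(74 + (-63 + 0))/16 = 31*(74 - 63)/16 = (31/16)*11 = 341/16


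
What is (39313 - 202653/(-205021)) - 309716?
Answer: -55438090810/205021 ≈ -2.7040e+5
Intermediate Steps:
(39313 - 202653/(-205021)) - 309716 = (39313 - 202653*(-1/205021)) - 309716 = (39313 + 202653/205021) - 309716 = 8060193226/205021 - 309716 = -55438090810/205021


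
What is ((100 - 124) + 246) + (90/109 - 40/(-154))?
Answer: 1872356/8393 ≈ 223.09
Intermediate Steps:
((100 - 124) + 246) + (90/109 - 40/(-154)) = (-24 + 246) + (90*(1/109) - 40*(-1/154)) = 222 + (90/109 + 20/77) = 222 + 9110/8393 = 1872356/8393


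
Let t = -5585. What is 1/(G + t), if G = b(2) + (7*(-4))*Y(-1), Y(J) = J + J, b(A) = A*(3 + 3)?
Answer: -1/5517 ≈ -0.00018126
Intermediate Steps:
b(A) = 6*A (b(A) = A*6 = 6*A)
Y(J) = 2*J
G = 68 (G = 6*2 + (7*(-4))*(2*(-1)) = 12 - 28*(-2) = 12 + 56 = 68)
1/(G + t) = 1/(68 - 5585) = 1/(-5517) = -1/5517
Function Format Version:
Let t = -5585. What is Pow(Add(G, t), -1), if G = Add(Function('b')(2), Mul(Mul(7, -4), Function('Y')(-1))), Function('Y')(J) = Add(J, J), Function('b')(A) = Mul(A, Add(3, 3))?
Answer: Rational(-1, 5517) ≈ -0.00018126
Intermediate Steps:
Function('b')(A) = Mul(6, A) (Function('b')(A) = Mul(A, 6) = Mul(6, A))
Function('Y')(J) = Mul(2, J)
G = 68 (G = Add(Mul(6, 2), Mul(Mul(7, -4), Mul(2, -1))) = Add(12, Mul(-28, -2)) = Add(12, 56) = 68)
Pow(Add(G, t), -1) = Pow(Add(68, -5585), -1) = Pow(-5517, -1) = Rational(-1, 5517)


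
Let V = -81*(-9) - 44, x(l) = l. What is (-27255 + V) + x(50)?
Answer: -26520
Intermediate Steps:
V = 685 (V = 729 - 44 = 685)
(-27255 + V) + x(50) = (-27255 + 685) + 50 = -26570 + 50 = -26520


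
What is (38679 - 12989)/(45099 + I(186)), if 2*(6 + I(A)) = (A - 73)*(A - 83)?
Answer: 10276/20365 ≈ 0.50459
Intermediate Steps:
I(A) = -6 + (-83 + A)*(-73 + A)/2 (I(A) = -6 + ((A - 73)*(A - 83))/2 = -6 + ((-73 + A)*(-83 + A))/2 = -6 + ((-83 + A)*(-73 + A))/2 = -6 + (-83 + A)*(-73 + A)/2)
(38679 - 12989)/(45099 + I(186)) = (38679 - 12989)/(45099 + (6047/2 + (½)*186² - 78*186)) = 25690/(45099 + (6047/2 + (½)*34596 - 14508)) = 25690/(45099 + (6047/2 + 17298 - 14508)) = 25690/(45099 + 11627/2) = 25690/(101825/2) = 25690*(2/101825) = 10276/20365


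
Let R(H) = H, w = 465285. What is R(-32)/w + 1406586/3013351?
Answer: 654366939778/1402067020035 ≈ 0.46672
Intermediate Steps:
R(-32)/w + 1406586/3013351 = -32/465285 + 1406586/3013351 = 654366939778/1402067020035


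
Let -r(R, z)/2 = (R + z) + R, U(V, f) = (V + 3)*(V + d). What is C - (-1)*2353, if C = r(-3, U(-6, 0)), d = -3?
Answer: 2311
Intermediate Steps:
U(V, f) = (-3 + V)*(3 + V) (U(V, f) = (V + 3)*(V - 3) = (3 + V)*(-3 + V) = (-3 + V)*(3 + V))
r(R, z) = -4*R - 2*z (r(R, z) = -2*((R + z) + R) = -2*(z + 2*R) = -4*R - 2*z)
C = -42 (C = -4*(-3) - 2*(-9 + (-6)²) = 12 - 2*(-9 + 36) = 12 - 2*27 = 12 - 54 = -42)
C - (-1)*2353 = -42 - (-1)*2353 = -42 - 1*(-2353) = -42 + 2353 = 2311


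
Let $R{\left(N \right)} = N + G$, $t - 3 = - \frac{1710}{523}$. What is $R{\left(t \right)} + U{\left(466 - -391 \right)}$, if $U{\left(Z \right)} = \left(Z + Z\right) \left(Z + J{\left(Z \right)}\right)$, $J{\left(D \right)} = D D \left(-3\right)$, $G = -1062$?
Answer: $- \frac{1974361046347}{523} \approx -3.7751 \cdot 10^{9}$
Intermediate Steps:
$t = - \frac{141}{523}$ ($t = 3 - \frac{1710}{523} = - \frac{141}{523} \approx -0.2696$)
$R{\left(N \right)} = -1062 + N$ ($R{\left(N \right)} = N - 1062 = -1062 + N$)
$J{\left(D \right)} = - 3 D^{2}$ ($J{\left(D \right)} = D^{2} \left(-3\right) = - 3 D^{2}$)
$U{\left(Z \right)} = 2 Z \left(Z - 3 Z^{2}\right)$ ($U{\left(Z \right)} = \left(Z + Z\right) \left(Z - 3 Z^{2}\right) = 2 Z \left(Z - 3 Z^{2}\right)$)
$R{\left(t \right)} + U{\left(466 - -391 \right)} = \left(-1062 - \frac{141}{523}\right) + \left(466 - -391\right)^{2} \left(2 - 6 \left(466 - -391\right)\right) = - \frac{555567}{523} + \left(466 + 391\right)^{2} \left(2 - 6 \left(466 + 391\right)\right) = - \frac{555567}{523} + 857^{2} \left(2 - 5142\right) = - \frac{555567}{523} + 734449 \left(2 - 5142\right) = - \frac{555567}{523} + 734449 \left(-5140\right) = - \frac{555567}{523} - 3775067860 = - \frac{1974361046347}{523}$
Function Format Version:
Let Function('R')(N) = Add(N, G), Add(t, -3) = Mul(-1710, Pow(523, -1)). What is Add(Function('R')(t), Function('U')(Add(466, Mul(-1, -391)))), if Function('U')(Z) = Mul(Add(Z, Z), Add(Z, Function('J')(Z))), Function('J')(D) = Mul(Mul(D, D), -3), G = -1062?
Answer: Rational(-1974361046347, 523) ≈ -3.7751e+9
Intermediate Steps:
t = Rational(-141, 523) (t = Add(3, Mul(-1710, Pow(523, -1))) = Add(3, Mul(-1710, Rational(1, 523))) = Add(3, Rational(-1710, 523)) = Rational(-141, 523) ≈ -0.26960)
Function('R')(N) = Add(-1062, N) (Function('R')(N) = Add(N, -1062) = Add(-1062, N))
Function('J')(D) = Mul(-3, Pow(D, 2)) (Function('J')(D) = Mul(Pow(D, 2), -3) = Mul(-3, Pow(D, 2)))
Function('U')(Z) = Mul(2, Z, Add(Z, Mul(-3, Pow(Z, 2)))) (Function('U')(Z) = Mul(Add(Z, Z), Add(Z, Mul(-3, Pow(Z, 2)))) = Mul(Mul(2, Z), Add(Z, Mul(-3, Pow(Z, 2)))) = Mul(2, Z, Add(Z, Mul(-3, Pow(Z, 2)))))
Add(Function('R')(t), Function('U')(Add(466, Mul(-1, -391)))) = Add(Add(-1062, Rational(-141, 523)), Mul(Pow(Add(466, Mul(-1, -391)), 2), Add(2, Mul(-6, Add(466, Mul(-1, -391)))))) = Add(Rational(-555567, 523), Mul(Pow(Add(466, 391), 2), Add(2, Mul(-6, Add(466, 391))))) = Add(Rational(-555567, 523), Mul(Pow(857, 2), Add(2, Mul(-6, 857)))) = Add(Rational(-555567, 523), Mul(734449, Add(2, -5142))) = Add(Rational(-555567, 523), Mul(734449, -5140)) = Add(Rational(-555567, 523), -3775067860) = Rational(-1974361046347, 523)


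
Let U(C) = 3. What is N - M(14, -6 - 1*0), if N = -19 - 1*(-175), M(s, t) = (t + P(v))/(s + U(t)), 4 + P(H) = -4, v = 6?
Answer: 2666/17 ≈ 156.82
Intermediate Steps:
P(H) = -8 (P(H) = -4 - 4 = -8)
M(s, t) = (-8 + t)/(3 + s) (M(s, t) = (t - 8)/(s + 3) = (-8 + t)/(3 + s))
N = 156 (N = -19 + 175 = 156)
N - M(14, -6 - 1*0) = 156 - (-8 + (-6 - 1*0))/(3 + 14) = 156 - (-8 + (-6 + 0))/17 = 156 - (-8 - 6)/17 = 156 - (-14)/17 = 156 - 1*(-14/17) = 156 + 14/17 = 2666/17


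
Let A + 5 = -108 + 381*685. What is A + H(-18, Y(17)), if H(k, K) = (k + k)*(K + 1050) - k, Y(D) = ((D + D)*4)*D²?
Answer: -1191854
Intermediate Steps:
Y(D) = 8*D³ (Y(D) = ((2*D)*4)*D² = (8*D)*D² = 8*D³)
H(k, K) = -k + 2*k*(1050 + K) (H(k, K) = (2*k)*(1050 + K) - k = 2*k*(1050 + K) - k = -k + 2*k*(1050 + K))
A = 260872 (A = -5 + (-108 + 381*685) = -5 + (-108 + 260985) = -5 + 260877 = 260872)
A + H(-18, Y(17)) = 260872 - 18*(2099 + 2*(8*17³)) = 260872 - 18*(2099 + 2*(8*4913)) = 260872 - 18*(2099 + 2*39304) = 260872 - 18*(2099 + 78608) = 260872 - 18*80707 = 260872 - 1452726 = -1191854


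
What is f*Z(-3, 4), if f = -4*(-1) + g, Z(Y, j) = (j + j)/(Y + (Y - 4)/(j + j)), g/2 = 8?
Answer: -1280/31 ≈ -41.290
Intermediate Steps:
g = 16 (g = 2*8 = 16)
Z(Y, j) = 2*j/(Y + (-4 + Y)/(2*j)) (Z(Y, j) = (2*j)/(Y + (-4 + Y)/((2*j))) = (2*j)/(Y + (-4 + Y)*(1/(2*j))) = (2*j)/(Y + (-4 + Y)/(2*j)) = 2*j/(Y + (-4 + Y)/(2*j)))
f = 20 (f = -4*(-1) + 16 = 4 + 16 = 20)
f*Z(-3, 4) = 20*(4*4**2/(-4 - 3 + 2*(-3)*4)) = 20*(4*16/(-4 - 3 - 24)) = 20*(4*16/(-31)) = 20*(4*16*(-1/31)) = 20*(-64/31) = -1280/31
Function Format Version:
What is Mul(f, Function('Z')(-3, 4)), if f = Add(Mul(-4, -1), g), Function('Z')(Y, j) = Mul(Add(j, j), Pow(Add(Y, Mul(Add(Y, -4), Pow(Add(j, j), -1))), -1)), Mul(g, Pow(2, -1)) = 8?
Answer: Rational(-1280, 31) ≈ -41.290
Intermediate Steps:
g = 16 (g = Mul(2, 8) = 16)
Function('Z')(Y, j) = Mul(2, j, Pow(Add(Y, Mul(Rational(1, 2), Pow(j, -1), Add(-4, Y))), -1)) (Function('Z')(Y, j) = Mul(Mul(2, j), Pow(Add(Y, Mul(Add(-4, Y), Pow(Mul(2, j), -1))), -1)) = Mul(Mul(2, j), Pow(Add(Y, Mul(Add(-4, Y), Mul(Rational(1, 2), Pow(j, -1)))), -1)) = Mul(Mul(2, j), Pow(Add(Y, Mul(Rational(1, 2), Pow(j, -1), Add(-4, Y))), -1)) = Mul(2, j, Pow(Add(Y, Mul(Rational(1, 2), Pow(j, -1), Add(-4, Y))), -1)))
f = 20 (f = Add(Mul(-4, -1), 16) = Add(4, 16) = 20)
Mul(f, Function('Z')(-3, 4)) = Mul(20, Mul(4, Pow(4, 2), Pow(Add(-4, -3, Mul(2, -3, 4)), -1))) = Mul(20, Mul(4, 16, Pow(Add(-4, -3, -24), -1))) = Mul(20, Mul(4, 16, Pow(-31, -1))) = Mul(20, Mul(4, 16, Rational(-1, 31))) = Mul(20, Rational(-64, 31)) = Rational(-1280, 31)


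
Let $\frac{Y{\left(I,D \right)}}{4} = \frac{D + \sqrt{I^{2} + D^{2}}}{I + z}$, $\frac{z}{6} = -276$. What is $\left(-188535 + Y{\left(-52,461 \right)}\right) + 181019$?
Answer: $- \frac{3209793}{427} - \frac{5 \sqrt{8609}}{427} \approx -7518.2$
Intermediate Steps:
$z = -1656$ ($z = 6 \left(-276\right) = -1656$)
$Y{\left(I,D \right)} = \frac{4 \left(D + \sqrt{D^{2} + I^{2}}\right)}{-1656 + I}$ ($Y{\left(I,D \right)} = 4 \frac{D + \sqrt{I^{2} + D^{2}}}{I - 1656} = 4 \frac{D + \sqrt{D^{2} + I^{2}}}{-1656 + I} = \frac{4 \left(D + \sqrt{D^{2} + I^{2}}\right)}{-1656 + I}$)
$\left(-188535 + Y{\left(-52,461 \right)}\right) + 181019 = \left(-188535 + \frac{4 \left(461 + \sqrt{461^{2} + \left(-52\right)^{2}}\right)}{-1656 - 52}\right) + 181019 = \left(-188535 + \frac{4 \left(461 + \sqrt{212521 + 2704}\right)}{-1708}\right) + 181019 = \left(-188535 + 4 \left(- \frac{1}{1708}\right) \left(461 + \sqrt{215225}\right)\right) + 181019 = \left(-188535 + 4 \left(- \frac{1}{1708}\right) \left(461 + 5 \sqrt{8609}\right)\right) + 181019 = \left(-188535 - \left(\frac{461}{427} + \frac{5 \sqrt{8609}}{427}\right)\right) + 181019 = \left(- \frac{80504906}{427} - \frac{5 \sqrt{8609}}{427}\right) + 181019 = - \frac{3209793}{427} - \frac{5 \sqrt{8609}}{427}$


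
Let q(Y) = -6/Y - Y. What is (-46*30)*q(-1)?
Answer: -9660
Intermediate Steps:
q(Y) = -Y - 6/Y
(-46*30)*q(-1) = (-46*30)*(-1*(-1) - 6/(-1)) = -1380*(1 - 6*(-1)) = -1380*(1 + 6) = -1380*7 = -9660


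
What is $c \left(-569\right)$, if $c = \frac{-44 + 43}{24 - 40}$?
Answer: $- \frac{569}{16} \approx -35.563$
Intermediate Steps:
$c = \frac{1}{16}$ ($c = - \frac{1}{-16} = \left(-1\right) \left(- \frac{1}{16}\right) = \frac{1}{16} \approx 0.0625$)
$c \left(-569\right) = \frac{1}{16} \left(-569\right) = - \frac{569}{16}$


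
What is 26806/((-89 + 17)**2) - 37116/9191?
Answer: 26982301/23823072 ≈ 1.1326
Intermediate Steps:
26806/((-89 + 17)**2) - 37116/9191 = 26806/((-72)**2) - 37116*1/9191 = 26806/5184 - 37116/9191 = 26806*(1/5184) - 37116/9191 = 13403/2592 - 37116/9191 = 26982301/23823072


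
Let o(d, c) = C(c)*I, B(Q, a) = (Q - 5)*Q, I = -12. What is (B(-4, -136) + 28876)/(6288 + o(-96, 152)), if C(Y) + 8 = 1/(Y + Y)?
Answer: 2197312/485181 ≈ 4.5288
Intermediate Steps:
C(Y) = -8 + 1/(2*Y) (C(Y) = -8 + 1/(Y + Y) = -8 + 1/(2*Y))
B(Q, a) = Q*(-5 + Q) (B(Q, a) = (-5 + Q)*Q = Q*(-5 + Q))
o(d, c) = 96 - 6/c (o(d, c) = (-8 + 1/(2*c))*(-12) = 96 - 6/c)
(B(-4, -136) + 28876)/(6288 + o(-96, 152)) = (-4*(-5 - 4) + 28876)/(6288 + (96 - 6/152)) = (-4*(-9) + 28876)/(6288 + (96 - 6*1/152)) = (36 + 28876)/(6288 + (96 - 3/76)) = 28912/(6288 + 7293/76) = 28912/(485181/76) = 28912*(76/485181) = 2197312/485181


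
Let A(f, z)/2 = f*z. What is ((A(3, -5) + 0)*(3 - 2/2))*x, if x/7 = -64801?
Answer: 27216420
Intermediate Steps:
x = -453607 (x = 7*(-64801) = -453607)
A(f, z) = 2*f*z (A(f, z) = 2*(f*z) = 2*f*z)
((A(3, -5) + 0)*(3 - 2/2))*x = ((2*3*(-5) + 0)*(3 - 2/2))*(-453607) = ((-30 + 0)*(3 - 2*½))*(-453607) = -30*(3 - 1)*(-453607) = -30*2*(-453607) = -60*(-453607) = 27216420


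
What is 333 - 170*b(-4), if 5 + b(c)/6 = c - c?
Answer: 5433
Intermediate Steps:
b(c) = -30 (b(c) = -30 + 6*(c - c) = -30 + 6*0 = -30 + 0 = -30)
333 - 170*b(-4) = 333 - 170*(-30) = 333 + 5100 = 5433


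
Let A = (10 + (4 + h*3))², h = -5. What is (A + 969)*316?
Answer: 306520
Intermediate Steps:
A = 1 (A = (10 + (4 - 5*3))² = (10 + (4 - 15))² = (10 - 11)² = (-1)² = 1)
(A + 969)*316 = (1 + 969)*316 = 970*316 = 306520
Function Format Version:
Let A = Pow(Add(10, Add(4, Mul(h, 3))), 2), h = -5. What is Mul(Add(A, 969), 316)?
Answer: 306520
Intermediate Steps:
A = 1 (A = Pow(Add(10, Add(4, Mul(-5, 3))), 2) = Pow(Add(10, Add(4, -15)), 2) = Pow(Add(10, -11), 2) = Pow(-1, 2) = 1)
Mul(Add(A, 969), 316) = Mul(Add(1, 969), 316) = Mul(970, 316) = 306520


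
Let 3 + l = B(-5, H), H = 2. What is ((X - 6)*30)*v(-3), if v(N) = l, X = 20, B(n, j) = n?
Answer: -3360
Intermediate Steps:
l = -8 (l = -3 - 5 = -8)
v(N) = -8
((X - 6)*30)*v(-3) = ((20 - 6)*30)*(-8) = (14*30)*(-8) = 420*(-8) = -3360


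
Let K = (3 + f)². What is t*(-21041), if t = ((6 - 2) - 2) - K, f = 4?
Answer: 988927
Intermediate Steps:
K = 49 (K = (3 + 4)² = 7² = 49)
t = -47 (t = ((6 - 2) - 2) - 1*49 = (4 - 2) - 49 = 2 - 49 = -47)
t*(-21041) = -47*(-21041) = 988927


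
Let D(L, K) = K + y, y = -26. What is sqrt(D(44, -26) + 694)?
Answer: sqrt(642) ≈ 25.338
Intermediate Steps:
D(L, K) = -26 + K (D(L, K) = K - 26 = -26 + K)
sqrt(D(44, -26) + 694) = sqrt((-26 - 26) + 694) = sqrt(-52 + 694) = sqrt(642)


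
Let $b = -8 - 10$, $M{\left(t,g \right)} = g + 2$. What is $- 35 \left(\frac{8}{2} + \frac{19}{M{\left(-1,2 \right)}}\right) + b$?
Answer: $- \frac{1297}{4} \approx -324.25$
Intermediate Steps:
$M{\left(t,g \right)} = 2 + g$
$b = -18$ ($b = -8 - 10 = -18$)
$- 35 \left(\frac{8}{2} + \frac{19}{M{\left(-1,2 \right)}}\right) + b = - 35 \left(\frac{8}{2} + \frac{19}{2 + 2}\right) - 18 = - 35 \left(8 \cdot \frac{1}{2} + \frac{19}{4}\right) - 18 = - 35 \left(4 + 19 \cdot \frac{1}{4}\right) - 18 = - 35 \left(4 + \frac{19}{4}\right) - 18 = \left(-35\right) \frac{35}{4} - 18 = - \frac{1225}{4} - 18 = - \frac{1297}{4}$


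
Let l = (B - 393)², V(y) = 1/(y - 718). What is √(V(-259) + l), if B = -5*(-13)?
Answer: √102692046959/977 ≈ 328.00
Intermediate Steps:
B = 65
V(y) = 1/(-718 + y)
l = 107584 (l = (65 - 393)² = (-328)² = 107584)
√(V(-259) + l) = √(1/(-718 - 259) + 107584) = √(1/(-977) + 107584) = √(-1/977 + 107584) = √(105109567/977) = √102692046959/977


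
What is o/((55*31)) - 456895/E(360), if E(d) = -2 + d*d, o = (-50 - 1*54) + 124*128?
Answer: 1264495289/220964590 ≈ 5.7226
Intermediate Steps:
o = 15768 (o = (-50 - 54) + 15872 = -104 + 15872 = 15768)
E(d) = -2 + d²
o/((55*31)) - 456895/E(360) = 15768/((55*31)) - 456895/(-2 + 360²) = 15768/1705 - 456895/(-2 + 129600) = 15768*(1/1705) - 456895/129598 = 15768/1705 - 456895*1/129598 = 15768/1705 - 456895/129598 = 1264495289/220964590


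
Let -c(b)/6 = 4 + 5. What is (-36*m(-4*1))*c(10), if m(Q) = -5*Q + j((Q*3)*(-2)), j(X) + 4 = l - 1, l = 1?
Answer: 31104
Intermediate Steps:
j(X) = -4 (j(X) = -4 + (1 - 1) = -4 + 0 = -4)
m(Q) = -4 - 5*Q (m(Q) = -5*Q - 4 = -4 - 5*Q)
c(b) = -54 (c(b) = -6*(4 + 5) = -6*9 = -54)
(-36*m(-4*1))*c(10) = -36*(-4 - (-20))*(-54) = -36*(-4 - 5*(-4))*(-54) = -36*(-4 + 20)*(-54) = -36*16*(-54) = -576*(-54) = 31104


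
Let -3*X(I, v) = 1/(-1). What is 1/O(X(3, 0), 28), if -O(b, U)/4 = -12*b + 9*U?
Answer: -1/992 ≈ -0.0010081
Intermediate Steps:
X(I, v) = 1/3 (X(I, v) = -1/(3*(-1)) = -(-1)/3 = -1/3*(-1) = 1/3)
O(b, U) = -36*U + 48*b (O(b, U) = -4*(-12*b + 9*U) = -36*U + 48*b)
1/O(X(3, 0), 28) = 1/(-36*28 + 48*(1/3)) = 1/(-1008 + 16) = 1/(-992) = -1/992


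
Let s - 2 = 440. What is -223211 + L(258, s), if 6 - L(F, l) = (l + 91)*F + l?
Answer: -361161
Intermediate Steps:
s = 442 (s = 2 + 440 = 442)
L(F, l) = 6 - l - F*(91 + l) (L(F, l) = 6 - ((l + 91)*F + l) = 6 - ((91 + l)*F + l) = 6 - (F*(91 + l) + l) = 6 - (l + F*(91 + l)) = 6 + (-l - F*(91 + l)) = 6 - l - F*(91 + l))
-223211 + L(258, s) = -223211 + (6 - 1*442 - 91*258 - 1*258*442) = -223211 + (6 - 442 - 23478 - 114036) = -223211 - 137950 = -361161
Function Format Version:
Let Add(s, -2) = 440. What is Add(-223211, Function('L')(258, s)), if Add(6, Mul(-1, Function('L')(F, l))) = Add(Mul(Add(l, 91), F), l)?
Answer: -361161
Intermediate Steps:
s = 442 (s = Add(2, 440) = 442)
Function('L')(F, l) = Add(6, Mul(-1, l), Mul(-1, F, Add(91, l))) (Function('L')(F, l) = Add(6, Mul(-1, Add(Mul(Add(l, 91), F), l))) = Add(6, Mul(-1, Add(Mul(Add(91, l), F), l))) = Add(6, Mul(-1, Add(Mul(F, Add(91, l)), l))) = Add(6, Mul(-1, Add(l, Mul(F, Add(91, l))))) = Add(6, Add(Mul(-1, l), Mul(-1, F, Add(91, l)))) = Add(6, Mul(-1, l), Mul(-1, F, Add(91, l))))
Add(-223211, Function('L')(258, s)) = Add(-223211, Add(6, Mul(-1, 442), Mul(-91, 258), Mul(-1, 258, 442))) = Add(-223211, Add(6, -442, -23478, -114036)) = Add(-223211, -137950) = -361161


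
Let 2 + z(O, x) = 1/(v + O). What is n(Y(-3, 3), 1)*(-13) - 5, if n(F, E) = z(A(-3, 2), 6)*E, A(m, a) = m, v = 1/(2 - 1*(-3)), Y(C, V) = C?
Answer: 359/14 ≈ 25.643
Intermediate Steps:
v = 1/5 (v = 1/(2 + 3) = 1/5 ≈ 0.20000)
z(O, x) = -2 + 1/(1/5 + O)
n(F, E) = -33*E/14 (n(F, E) = ((3 - 10*(-3))/(1 + 5*(-3)))*E = ((3 + 30)/(1 - 15))*E = (33/(-14))*E = (-1/14*33)*E = -33*E/14)
n(Y(-3, 3), 1)*(-13) - 5 = -33/14*1*(-13) - 5 = -33/14*(-13) - 5 = 429/14 - 5 = 359/14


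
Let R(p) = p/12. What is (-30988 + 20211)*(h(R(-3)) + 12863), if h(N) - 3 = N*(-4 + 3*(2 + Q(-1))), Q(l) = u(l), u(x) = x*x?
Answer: -554573643/4 ≈ -1.3864e+8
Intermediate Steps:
u(x) = x**2
R(p) = p/12 (R(p) = p*(1/12) = p/12)
Q(l) = l**2
h(N) = 3 + 5*N (h(N) = 3 + N*(-4 + 3*(2 + (-1)**2)) = 3 + N*(-4 + 3*(2 + 1)) = 3 + N*(-4 + 3*3) = 3 + N*(-4 + 9) = 3 + N*5 = 3 + 5*N)
(-30988 + 20211)*(h(R(-3)) + 12863) = (-30988 + 20211)*((3 + 5*((1/12)*(-3))) + 12863) = -10777*((3 + 5*(-1/4)) + 12863) = -10777*((3 - 5/4) + 12863) = -10777*(7/4 + 12863) = -10777*51459/4 = -554573643/4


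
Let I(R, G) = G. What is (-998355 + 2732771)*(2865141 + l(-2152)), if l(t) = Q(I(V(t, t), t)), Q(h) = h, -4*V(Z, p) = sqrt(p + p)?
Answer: 4965613929424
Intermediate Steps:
V(Z, p) = -sqrt(2)*sqrt(p)/4 (V(Z, p) = -sqrt(p + p)/4 = -sqrt(2)*sqrt(p)/4)
l(t) = t
(-998355 + 2732771)*(2865141 + l(-2152)) = (-998355 + 2732771)*(2865141 - 2152) = 1734416*2862989 = 4965613929424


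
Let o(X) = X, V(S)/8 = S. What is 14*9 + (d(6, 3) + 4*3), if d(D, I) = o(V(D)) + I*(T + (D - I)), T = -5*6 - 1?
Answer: 102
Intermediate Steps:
V(S) = 8*S
T = -31 (T = -30 - 1 = -31)
d(D, I) = 8*D + I*(-31 + D - I) (d(D, I) = 8*D + I*(-31 + (D - I)) = 8*D + I*(-31 + D - I))
14*9 + (d(6, 3) + 4*3) = 14*9 + ((-1*3² - 31*3 + 8*6 + 6*3) + 4*3) = 126 + ((-1*9 - 93 + 48 + 18) + 12) = 126 + ((-9 - 93 + 48 + 18) + 12) = 126 + (-36 + 12) = 126 - 24 = 102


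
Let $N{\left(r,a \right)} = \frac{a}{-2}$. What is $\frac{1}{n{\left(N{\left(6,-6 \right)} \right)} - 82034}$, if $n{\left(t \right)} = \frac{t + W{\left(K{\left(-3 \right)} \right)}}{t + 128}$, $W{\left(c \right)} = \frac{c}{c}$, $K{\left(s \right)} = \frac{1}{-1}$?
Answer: $- \frac{131}{10746450} \approx -1.219 \cdot 10^{-5}$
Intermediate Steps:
$K{\left(s \right)} = -1$
$W{\left(c \right)} = 1$
$N{\left(r,a \right)} = - \frac{a}{2}$ ($N{\left(r,a \right)} = a \left(- \frac{1}{2}\right) = - \frac{a}{2}$)
$n{\left(t \right)} = \frac{1 + t}{128 + t}$ ($n{\left(t \right)} = \frac{t + 1}{t + 128} = \frac{1 + t}{128 + t}$)
$\frac{1}{n{\left(N{\left(6,-6 \right)} \right)} - 82034} = \frac{1}{\frac{1 - -3}{128 - -3} - 82034} = \frac{1}{\frac{1 + 3}{128 + 3} - 82034} = \frac{1}{\frac{1}{131} \cdot 4 - 82034} = \frac{1}{\frac{4}{131} - 82034} = \frac{1}{- \frac{10746450}{131}} = - \frac{131}{10746450}$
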